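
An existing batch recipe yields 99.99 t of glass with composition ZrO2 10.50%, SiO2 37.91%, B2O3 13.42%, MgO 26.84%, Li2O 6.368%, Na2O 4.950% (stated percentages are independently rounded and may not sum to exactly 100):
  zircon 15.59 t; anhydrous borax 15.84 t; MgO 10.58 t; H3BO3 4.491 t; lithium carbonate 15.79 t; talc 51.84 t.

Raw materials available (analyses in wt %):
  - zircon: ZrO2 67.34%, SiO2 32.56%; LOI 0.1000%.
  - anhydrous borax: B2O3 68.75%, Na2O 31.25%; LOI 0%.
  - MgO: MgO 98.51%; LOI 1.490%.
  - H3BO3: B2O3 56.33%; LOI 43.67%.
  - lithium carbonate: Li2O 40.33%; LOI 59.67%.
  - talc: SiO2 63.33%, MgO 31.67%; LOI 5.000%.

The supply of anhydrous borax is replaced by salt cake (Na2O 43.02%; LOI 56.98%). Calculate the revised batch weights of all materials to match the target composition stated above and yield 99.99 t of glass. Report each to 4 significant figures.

Each numeric step runs at full float precision throughout; the intermediate values are displayed with 4-significant-figure rounding in the working. A single rounding yields every reported value; all derived quantities, which include the yield, glass mass, the six compositions, ignition loss, totals, are computed at full float precision, as they appear in problem or answer, from the weighed amounts on 99.99 t of glass.
Target oxide masses per 99.99 t glass:
  ZrO2: 10.50% × 99.99 = 10.50 t
  SiO2: 37.91% × 99.99 = 37.91 t
  B2O3: 13.42% × 99.99 = 13.42 t
  MgO: 26.84% × 99.99 = 26.84 t
  Li2O: 6.368% × 99.99 = 6.367 t
  Na2O: 4.950% × 99.99 = 4.950 t
Mass-balance tally per oxide with the batch weights as given, against the basis in use (target by target, the sums agree up to rounding of the answer):
  ZrO2: 15.59·0.6734 = 10.50 t (target 10.50 t)
  SiO2: 15.59·0.3256 + 51.84·0.6333 = 37.91 t (target 37.91 t)
  B2O3: 23.82·0.5633 = 13.42 t (target 13.42 t)
  MgO: 10.58·0.9851 + 51.84·0.3167 = 26.84 t (target 26.84 t)
  Li2O: 15.79·0.4033 = 6.368 t (target 6.367 t)
  Na2O: 11.51·0.4302 = 4.952 t (target 4.950 t)
Glass mass check: batch total minus LOI = 99.98 t (oxide target masses add up to 99.98 t; basis as stated: 99.99 t — a pure rounding effect).
Adding the batch up: Σ batch = 129.1 t; Σ batch·LOI gives LOI loss = 29.15 t; glass ÷ batch gives a yield of 77.43%.

Revised batch per 99.99 t glass:
  zircon: 15.59 t
  salt cake: 11.51 t
  MgO: 10.58 t
  H3BO3: 23.82 t
  lithium carbonate: 15.79 t
  talc: 51.84 t
Total batch = 129.1 t; LOI loss = 29.15 t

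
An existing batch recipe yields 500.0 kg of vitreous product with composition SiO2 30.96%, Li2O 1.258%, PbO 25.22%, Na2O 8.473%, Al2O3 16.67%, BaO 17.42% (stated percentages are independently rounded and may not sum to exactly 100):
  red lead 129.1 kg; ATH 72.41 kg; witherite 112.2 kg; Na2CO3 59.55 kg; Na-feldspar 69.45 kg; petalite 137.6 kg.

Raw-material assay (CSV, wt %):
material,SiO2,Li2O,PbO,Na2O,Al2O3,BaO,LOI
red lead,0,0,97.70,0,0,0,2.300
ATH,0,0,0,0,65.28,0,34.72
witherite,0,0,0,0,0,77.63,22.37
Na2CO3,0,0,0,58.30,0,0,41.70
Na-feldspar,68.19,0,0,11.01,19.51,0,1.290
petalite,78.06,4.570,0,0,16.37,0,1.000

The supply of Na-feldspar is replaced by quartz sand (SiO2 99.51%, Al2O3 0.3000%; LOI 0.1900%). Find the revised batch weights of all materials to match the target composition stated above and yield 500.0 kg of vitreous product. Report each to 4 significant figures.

The working math maintains full precision from first step to last — the intermediate values are displayed rounded to four significant figures across the worked steps; every reported figure takes exactly one rounding — all derived quantities, which include LOI, six oxide percentages, yield, totals, net glass mass, are computed in exact precision, as quoted within either problem or answer, using the weight values per 500.0 kg of glass.
Oxide-by-oxide targets in 500.0 kg vitreous product:
  SiO2: 30.96% × 500.0 = 154.8 kg
  Li2O: 1.258% × 500.0 = 6.290 kg
  PbO: 25.22% × 500.0 = 126.1 kg
  Na2O: 8.473% × 500.0 = 42.36 kg
  Al2O3: 16.67% × 500.0 = 83.35 kg
  BaO: 17.42% × 500.0 = 87.10 kg
Verifying the oxide balance using the reported weights, at the basis given (every target is met by its sum given rounding of the digits):
  SiO2: 47.59·0.9951 + 137.6·0.7806 = 154.8 kg (target 154.8 kg)
  Li2O: 137.6·0.04570 = 6.288 kg (target 6.290 kg)
  PbO: 129.1·0.9770 = 126.1 kg (target 126.1 kg)
  Na2O: 72.67·0.5830 = 42.37 kg (target 42.36 kg)
  Al2O3: 92.95·0.6528 + 47.59·0.003000 + 137.6·0.1637 = 83.35 kg (target 83.35 kg)
  BaO: 112.2·0.7763 = 87.10 kg (target 87.10 kg)
Glass-mass bookkeeping: the batch minus its LOI: 500.0 kg (the targets, summed, come to 500.0 kg; basis as stated: 500.0 kg — a pure rounding effect).
Batch grand total — Σ batch = 592.1 kg; LOI removed, Σ of batch·LOI: 92.11 kg; the yield ratio, glass ÷ batch: 84.44%.

Revised batch per 500.0 kg vitreous product:
  red lead: 129.1 kg
  ATH: 92.95 kg
  witherite: 112.2 kg
  Na2CO3: 72.67 kg
  quartz sand: 47.59 kg
  petalite: 137.6 kg
Total batch = 592.1 kg; LOI loss = 92.11 kg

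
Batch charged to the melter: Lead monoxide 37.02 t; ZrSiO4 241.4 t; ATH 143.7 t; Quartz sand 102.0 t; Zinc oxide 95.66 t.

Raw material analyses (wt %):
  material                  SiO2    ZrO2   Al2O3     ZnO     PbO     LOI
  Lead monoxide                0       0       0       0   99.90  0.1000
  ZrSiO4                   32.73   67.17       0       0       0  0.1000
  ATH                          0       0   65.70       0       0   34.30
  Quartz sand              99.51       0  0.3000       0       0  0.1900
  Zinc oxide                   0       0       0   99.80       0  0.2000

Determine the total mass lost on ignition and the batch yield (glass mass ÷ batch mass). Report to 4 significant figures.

LOI loss = 49.95 t; glass = 569.8 t; yield = 91.94%

All arithmetic carries full float precision from first step to last; values along the way are shown with 4-significant-digit rounding between the steps. Each reported number is rounded once only — all derived quantities are computed using the weight values for 569.8 t of glass at full float precision (the yield, five oxide percentages, totals, ignition loss, glass mass), as written in question or answer.
Material-by-material LOI:
  Lead monoxide: 37.02 × 0.001000 = 0.03702 t
  ZrSiO4: 241.4 × 0.001000 = 0.2414 t
  ATH: 143.7 × 0.3430 = 49.29 t
  Quartz sand: 102.0 × 0.001900 = 0.1938 t
  Zinc oxide: 95.66 × 0.002000 = 0.1913 t
Total LOI = 49.95 t
Glass = batch − LOI = 619.8 − 49.95 = 569.8 t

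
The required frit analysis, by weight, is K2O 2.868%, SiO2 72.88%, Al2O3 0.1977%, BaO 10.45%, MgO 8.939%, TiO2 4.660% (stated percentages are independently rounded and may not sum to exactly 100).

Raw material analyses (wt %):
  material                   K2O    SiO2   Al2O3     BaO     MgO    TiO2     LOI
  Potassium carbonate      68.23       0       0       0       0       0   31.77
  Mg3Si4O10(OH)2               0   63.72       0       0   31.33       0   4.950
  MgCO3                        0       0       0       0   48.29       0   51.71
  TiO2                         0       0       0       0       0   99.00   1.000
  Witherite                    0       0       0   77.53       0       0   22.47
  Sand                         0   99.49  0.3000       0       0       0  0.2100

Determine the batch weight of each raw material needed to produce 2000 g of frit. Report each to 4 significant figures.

Batch per 2000 g frit:
  Potassium carbonate: 84.07 g
  Mg3Si4O10(OH)2: 229.6 g
  MgCO3: 221.2 g
  TiO2: 94.14 g
  Witherite: 269.6 g
  Sand: 1318 g
Total batch = 2217 g; LOI loss = 216.7 g; yield = 90.22%

The working math holds full precision all the way through — working values are shown with 4-significant-digit rounding across the worked steps. Every reported value takes exactly one rounding — the derived quantities, including totals, yield, six oxide percentages, LOI, net glass mass, are recomputed using the weight values on 2000 g of glass in full float precision, exactly as printed in either problem or answer.
The oxide mass targets at 2000 g frit:
  K2O: 2.868% × 2000 = 57.36 g
  SiO2: 72.88% × 2000 = 1458 g
  Al2O3: 0.1977% × 2000 = 3.954 g
  BaO: 10.45% × 2000 = 209.0 g
  MgO: 8.939% × 2000 = 178.8 g
  TiO2: 4.660% × 2000 = 93.20 g
Oxide-by-oxide audit with the batch weights as given, versus the basis set out (sum by sum, the targets are met net of answer rounding effects):
  K2O: 84.07·0.6823 = 57.36 g (target 57.36 g)
  SiO2: 229.6·0.6372 + 1318·0.9949 = 1458 g (target 1458 g)
  Al2O3: 1318·0.003000 = 3.954 g (target 3.954 g)
  BaO: 269.6·0.7753 = 209.0 g (target 209.0 g)
  MgO: 229.6·0.3133 + 221.2·0.4829 = 178.8 g (target 178.8 g)
  TiO2: 94.14·0.9900 = 93.20 g (target 93.20 g)
Mass balance on the glass: Σ batch − LOI loss = 2000 g (targets for the oxides total 2000 g; against the stated basis, 2000 g — differing by rounding only).
Total batch = Σ batch = 2217 g; ignition loss, Σ(batch × LOI) = 216.7 g; as yield: glass ÷ batch → 90.22%.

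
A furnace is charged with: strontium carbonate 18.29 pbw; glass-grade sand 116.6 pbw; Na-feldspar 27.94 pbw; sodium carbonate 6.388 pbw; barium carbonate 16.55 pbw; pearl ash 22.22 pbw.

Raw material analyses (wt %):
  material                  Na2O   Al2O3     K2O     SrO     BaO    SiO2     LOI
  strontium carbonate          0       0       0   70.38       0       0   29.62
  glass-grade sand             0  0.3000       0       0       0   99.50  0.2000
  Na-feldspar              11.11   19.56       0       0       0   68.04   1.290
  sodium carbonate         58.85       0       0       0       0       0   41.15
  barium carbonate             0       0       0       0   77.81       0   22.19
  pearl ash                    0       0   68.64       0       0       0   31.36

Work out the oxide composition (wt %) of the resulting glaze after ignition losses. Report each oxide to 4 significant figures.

Glass mass = 188.7 pbw (batch 208.0 − LOI 19.28).
Composition: Na2O 3.637%, Al2O3 3.081%, K2O 8.082%, SrO 6.821%, BaO 6.824%, SiO2 71.55%

Mid-chain values are displayed (rounded to four significant figures) across the worked steps. Every computation carries full float precision in every operation — every reported value takes just one rounding; all derived quantities, including LOI, the yield, glass mass, the totals, the six compositions, are computed using the weight values for 188.7 pbw of glass at exact precision as they appear in question or answer.
Oxide-by-oxide delivered mass:
  Na2O: 27.94·0.1111 + 6.388·0.5885 = 6.863 pbw
  Al2O3: 116.6·0.003000 + 27.94·0.1956 = 5.815 pbw
  K2O: 22.22·0.6864 = 15.25 pbw
  SrO: 18.29·0.7038 = 12.87 pbw
  BaO: 16.55·0.7781 = 12.88 pbw
  SiO2: 116.6·0.9950 + 27.94·0.6804 = 135.0 pbw
LOI: 18.29·0.2962 + 116.6·0.002000 + 27.94·0.01290 + 6.388·0.4115 + 16.55·0.2219 + 22.22·0.3136 = 19.28 pbw
batch − LOI leaves glass = 208.0 − 19.28 = 188.7 pbw (matching Σ of the oxides)
wt % = 100 × oxide mass / glass mass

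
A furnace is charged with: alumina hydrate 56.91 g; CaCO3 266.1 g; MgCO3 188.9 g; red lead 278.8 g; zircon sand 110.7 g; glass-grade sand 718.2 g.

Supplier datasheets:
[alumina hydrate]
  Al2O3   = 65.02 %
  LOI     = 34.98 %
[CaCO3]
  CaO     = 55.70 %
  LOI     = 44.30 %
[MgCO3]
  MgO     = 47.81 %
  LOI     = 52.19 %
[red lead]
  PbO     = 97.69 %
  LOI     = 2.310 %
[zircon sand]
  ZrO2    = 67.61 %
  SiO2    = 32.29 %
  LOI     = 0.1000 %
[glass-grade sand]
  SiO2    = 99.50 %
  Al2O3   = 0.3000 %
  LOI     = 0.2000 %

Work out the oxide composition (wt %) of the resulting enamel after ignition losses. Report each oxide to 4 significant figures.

Values along the way are shown, rounded to 4 significant digits, at each printed step; every computation holds exact precision at all times; each reported value is rounded exactly once; all derived quantities, which include totals, the six compositions, ignition loss, net glass mass, the yield, are carried at full float precision, as they appear in the problem or answer text, using the weight values on 1375 g of glass.
Oxide masses out of the charge:
  ZrO2: 110.7·0.6761 = 74.84 g
  CaO: 266.1·0.5570 = 148.2 g
  MgO: 188.9·0.4781 = 90.31 g
  SiO2: 110.7·0.3229 + 718.2·0.9950 = 750.4 g
  PbO: 278.8·0.9769 = 272.4 g
  Al2O3: 56.91·0.6502 + 718.2·0.003000 = 39.16 g
LOI: 56.91·0.3498 + 266.1·0.4430 + 188.9·0.5219 + 278.8·0.02310 + 110.7·0.001000 + 718.2·0.002000 = 244.4 g
Net of LOI, the glass mass = 1620 − 244.4 = 1375 g (equal to the oxide-mass sum)
percent by weight: oxide/glass ×100

Glass mass = 1375 g (batch 1620 − LOI 244.4).
Composition: ZrO2 5.442%, CaO 10.78%, MgO 6.567%, SiO2 54.56%, PbO 19.80%, Al2O3 2.847%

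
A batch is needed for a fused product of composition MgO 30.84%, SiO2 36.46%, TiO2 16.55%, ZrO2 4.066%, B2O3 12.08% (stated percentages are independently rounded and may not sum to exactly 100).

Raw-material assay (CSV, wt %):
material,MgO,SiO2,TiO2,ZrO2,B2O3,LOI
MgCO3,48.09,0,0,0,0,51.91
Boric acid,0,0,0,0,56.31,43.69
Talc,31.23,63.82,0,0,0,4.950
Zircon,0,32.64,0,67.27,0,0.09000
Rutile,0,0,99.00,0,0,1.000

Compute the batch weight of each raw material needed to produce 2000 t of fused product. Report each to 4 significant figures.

Exact precision is held through the solve; the intermediate values are shown (rounded to 4 significant digits) at each printed step — every reported result undergoes a single rounding — derived quantities (five oxide percentages, ignition loss, yield, glass mass, totals) are re-derived using the weight values on 2000 t of glass in exact precision as written in the question or the answer.
Per-oxide target masses for 2000 t fused product:
  MgO: 30.84% × 2000 = 616.8 t
  SiO2: 36.46% × 2000 = 729.2 t
  TiO2: 16.55% × 2000 = 331.0 t
  ZrO2: 4.066% × 2000 = 81.32 t
  B2O3: 12.08% × 2000 = 241.6 t
Checking each oxide sum working from each reported weight, on the stated basis (every target is met by its sum exact up to rounding of places):
  MgO: 580.7·0.4809 + 1081·0.3123 = 616.9 t (target 616.8 t)
  SiO2: 1081·0.6382 + 120.9·0.3264 = 729.4 t (target 729.2 t)
  TiO2: 334.3·0.9900 = 331.0 t (target 331.0 t)
  ZrO2: 120.9·0.6727 = 81.33 t (target 81.32 t)
  B2O3: 429.1·0.5631 = 241.6 t (target 241.6 t)
Glass-mass sanity pass: whole batch net of LOI = 2000 t (per-oxide target masses sum to 2000 t; the stated basis being 2000 t — deltas are rounding alone).
Whole-batch sum: Σ batch = 2546 t; ignition loss, Σ(batch × LOI) = 545.9 t; the yield ratio, glass ÷ batch: 78.56%.

Batch per 2000 t fused product:
  MgCO3: 580.7 t
  Boric acid: 429.1 t
  Talc: 1081 t
  Zircon: 120.9 t
  Rutile: 334.3 t
Total batch = 2546 t; LOI loss = 545.9 t; yield = 78.56%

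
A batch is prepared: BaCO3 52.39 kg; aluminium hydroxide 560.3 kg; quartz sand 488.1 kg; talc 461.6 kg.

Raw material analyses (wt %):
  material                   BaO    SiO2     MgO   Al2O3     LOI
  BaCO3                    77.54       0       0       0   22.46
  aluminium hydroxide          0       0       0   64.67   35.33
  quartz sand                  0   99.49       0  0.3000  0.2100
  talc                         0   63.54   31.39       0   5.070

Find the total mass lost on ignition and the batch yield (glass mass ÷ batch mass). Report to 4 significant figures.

In-progress results appear, with 4-significant-figure rounding, across the worked steps. Every computation runs at full precision at all times. Every reported result is rounded once only — all derived quantities, including totals, glass mass, ignition loss, the four compositions, yield, are rebuilt starting from the weights at 1328 kg of glass at full float precision, exactly as printed in the problem or answer text.
Material-by-material LOI:
  BaCO3: 52.39 × 0.2246 = 11.77 kg
  aluminium hydroxide: 560.3 × 0.3533 = 198.0 kg
  quartz sand: 488.1 × 0.002100 = 1.025 kg
  talc: 461.6 × 0.05070 = 23.40 kg
Total LOI = 234.1 kg
Glass = batch − LOI = 1562 − 234.1 = 1328 kg

LOI loss = 234.1 kg; glass = 1328 kg; yield = 85.01%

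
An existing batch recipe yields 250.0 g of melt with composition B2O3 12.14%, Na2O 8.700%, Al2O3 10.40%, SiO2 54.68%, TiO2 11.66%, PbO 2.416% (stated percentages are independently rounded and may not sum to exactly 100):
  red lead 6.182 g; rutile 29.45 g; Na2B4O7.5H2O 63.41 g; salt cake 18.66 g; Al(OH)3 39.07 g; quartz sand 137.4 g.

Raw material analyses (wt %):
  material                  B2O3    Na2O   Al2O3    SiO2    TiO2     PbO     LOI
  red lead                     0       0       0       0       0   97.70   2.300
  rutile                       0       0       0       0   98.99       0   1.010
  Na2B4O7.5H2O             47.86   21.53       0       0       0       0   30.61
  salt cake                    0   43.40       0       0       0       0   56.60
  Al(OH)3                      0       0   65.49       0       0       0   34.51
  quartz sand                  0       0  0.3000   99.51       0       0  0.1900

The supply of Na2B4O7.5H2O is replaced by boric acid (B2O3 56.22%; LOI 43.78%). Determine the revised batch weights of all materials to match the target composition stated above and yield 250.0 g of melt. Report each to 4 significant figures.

The whole derivation holds full precision from start to finish. Intermediates are shown rounded off to 4 significant figures in the printout. A single rounding completes each reported result; the derived quantities (the yield, the six compositions, net glass mass, ignition loss, the totals) are carried starting from the weights per 250.0 g of glass at full precision, as they appear in problem or answer.
Per-oxide target masses for 250.0 g melt:
  B2O3: 12.14% × 250.0 = 30.35 g
  Na2O: 8.700% × 250.0 = 21.75 g
  Al2O3: 10.40% × 250.0 = 26.00 g
  SiO2: 54.68% × 250.0 = 136.7 g
  TiO2: 11.66% × 250.0 = 29.15 g
  PbO: 2.416% × 250.0 = 6.040 g
Oxide-by-oxide audit on the weights just shown, against the basis in use (summed amounts equal target values net of answer rounding effects):
  B2O3: 53.98·0.5622 = 30.35 g (target 30.35 g)
  Na2O: 50.12·0.4340 = 21.75 g (target 21.75 g)
  Al2O3: 39.07·0.6549 + 137.4·0.003000 = 26.00 g (target 26.00 g)
  SiO2: 137.4·0.9951 = 136.7 g (target 136.7 g)
  TiO2: 29.45·0.9899 = 29.15 g (target 29.15 g)
  PbO: 6.182·0.9770 = 6.040 g (target 6.040 g)
The glass-mass cross-check: whole batch net of LOI = 250.0 g (the Σ of target masses is 250.0 g; against the stated basis, 250.0 g — any gap is answer rounding).
Batch grand total — Σ batch = 316.2 g; LOI loss = Σ batch·LOI = 66.18 g; yield: glass divided by total = 79.07%.

Revised batch per 250.0 g melt:
  red lead: 6.182 g
  rutile: 29.45 g
  boric acid: 53.98 g
  salt cake: 50.12 g
  Al(OH)3: 39.07 g
  quartz sand: 137.4 g
Total batch = 316.2 g; LOI loss = 66.18 g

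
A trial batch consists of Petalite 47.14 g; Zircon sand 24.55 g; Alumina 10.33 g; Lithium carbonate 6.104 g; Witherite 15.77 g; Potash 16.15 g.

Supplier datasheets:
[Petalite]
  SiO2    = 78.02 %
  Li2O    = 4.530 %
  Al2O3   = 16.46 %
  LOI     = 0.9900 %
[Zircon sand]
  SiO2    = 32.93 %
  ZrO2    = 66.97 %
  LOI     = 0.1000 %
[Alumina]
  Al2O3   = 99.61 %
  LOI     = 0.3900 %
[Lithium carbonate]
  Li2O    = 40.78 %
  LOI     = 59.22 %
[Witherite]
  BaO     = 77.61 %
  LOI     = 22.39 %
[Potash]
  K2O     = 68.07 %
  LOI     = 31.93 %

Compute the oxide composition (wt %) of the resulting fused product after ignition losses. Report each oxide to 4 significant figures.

Values along the way are displayed rounded to 4 significant figures as written; all internal work maintains full float precision in every operation — every reported number is rounded just once; the derived quantities (totals, six oxide percentages, LOI, the yield, net glass mass) are carried using the weight values on 107.2 g of glass in full precision as given in question or answer.
Oxide-by-oxide delivered mass:
  SiO2: 47.14·0.7802 + 24.55·0.3293 = 44.86 g
  K2O: 16.15·0.6807 = 10.99 g
  Li2O: 47.14·0.04530 + 6.104·0.4078 = 4.625 g
  ZrO2: 24.55·0.6697 = 16.44 g
  BaO: 15.77·0.7761 = 12.24 g
  Al2O3: 47.14·0.1646 + 10.33·0.9961 = 18.05 g
LOI: 47.14·0.009900 + 24.55·0.001000 + 10.33·0.003900 + 6.104·0.5922 + 15.77·0.2239 + 16.15·0.3193 = 12.83 g
Glass = total batch minus LOI = 120.0 − 12.83 = 107.2 g (matching Σ of the oxides)
each wt % is 100 × oxide ÷ glass

Glass mass = 107.2 g (batch 120.0 − LOI 12.83).
Composition: SiO2 41.85%, K2O 10.25%, Li2O 4.314%, ZrO2 15.34%, BaO 11.42%, Al2O3 16.84%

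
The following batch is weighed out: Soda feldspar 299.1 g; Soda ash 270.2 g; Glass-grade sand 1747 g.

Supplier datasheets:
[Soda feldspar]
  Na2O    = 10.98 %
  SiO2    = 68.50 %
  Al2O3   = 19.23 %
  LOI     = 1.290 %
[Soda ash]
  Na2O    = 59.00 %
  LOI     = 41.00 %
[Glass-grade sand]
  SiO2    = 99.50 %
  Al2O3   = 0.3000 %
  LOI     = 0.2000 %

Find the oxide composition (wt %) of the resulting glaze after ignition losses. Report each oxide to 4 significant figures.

Every computation keeps exact precision throughout. In-progress results appear rounded to four significant figures when written out; a single rounding finalizes each reported number — derived quantities, which include glass mass, totals, yield, LOI, the three compositions, are computed at full precision, as they appear in the problem or answer text, from the batch weights per 2198 g of glass.
Per-oxide mass from batch:
  Na2O: 299.1·0.1098 + 270.2·0.5900 = 192.3 g
  SiO2: 299.1·0.6850 + 1747·0.9950 = 1943 g
  Al2O3: 299.1·0.1923 + 1747·0.003000 = 62.76 g
LOI: 299.1·0.01290 + 270.2·0.4100 + 1747·0.002000 = 118.1 g
Resulting glass, batch − LOI: 2316 − 118.1 = 2198 g (= Σ oxide masses)
wt %: oxide over glass, times 100

Glass mass = 2198 g (batch 2316 − LOI 118.1).
Composition: Na2O 8.746%, SiO2 88.40%, Al2O3 2.855%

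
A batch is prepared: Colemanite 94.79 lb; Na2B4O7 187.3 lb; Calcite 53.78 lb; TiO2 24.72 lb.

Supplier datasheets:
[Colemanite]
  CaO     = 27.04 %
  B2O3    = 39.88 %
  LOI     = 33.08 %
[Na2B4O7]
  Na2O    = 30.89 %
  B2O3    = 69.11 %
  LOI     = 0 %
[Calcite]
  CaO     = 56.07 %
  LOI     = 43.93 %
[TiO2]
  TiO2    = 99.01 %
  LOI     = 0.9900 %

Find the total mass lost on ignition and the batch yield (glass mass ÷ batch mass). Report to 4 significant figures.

Intermediates are shown (rounded to 4 significant digits) in the printout. Each numeric step maintains full float precision all the way through — every reported figure is rounded a single time. Derived quantities, which include four oxide percentages, the totals, net glass mass, yield, ignition loss, are re-derived at full precision, as given in question or answer, starting from the weights per 305.4 lb of glass.
Each material's LOI contribution:
  Colemanite: 94.79 × 0.3308 = 31.36 lb
  Na2B4O7: 187.3 × 0 = 0 lb
  Calcite: 53.78 × 0.4393 = 23.63 lb
  TiO2: 24.72 × 0.009900 = 0.2447 lb
Total LOI = 55.23 lb
Glass = batch − LOI = 360.6 − 55.23 = 305.4 lb

LOI loss = 55.23 lb; glass = 305.4 lb; yield = 84.68%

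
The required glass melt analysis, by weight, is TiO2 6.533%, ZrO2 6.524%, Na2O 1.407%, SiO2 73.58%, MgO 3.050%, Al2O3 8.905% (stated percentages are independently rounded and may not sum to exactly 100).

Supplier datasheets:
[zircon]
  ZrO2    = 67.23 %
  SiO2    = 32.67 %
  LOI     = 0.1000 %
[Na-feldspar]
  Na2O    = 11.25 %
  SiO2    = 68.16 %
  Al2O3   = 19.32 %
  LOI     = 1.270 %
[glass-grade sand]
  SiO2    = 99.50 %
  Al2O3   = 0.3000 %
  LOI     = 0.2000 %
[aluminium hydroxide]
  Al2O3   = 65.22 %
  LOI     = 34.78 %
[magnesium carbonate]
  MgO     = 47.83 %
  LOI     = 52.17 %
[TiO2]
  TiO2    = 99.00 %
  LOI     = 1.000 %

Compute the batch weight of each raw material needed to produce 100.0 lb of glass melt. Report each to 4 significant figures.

Batch per 100.0 lb glass melt:
  zircon: 9.704 lb
  Na-feldspar: 12.51 lb
  glass-grade sand: 62.20 lb
  aluminium hydroxide: 9.663 lb
  magnesium carbonate: 6.377 lb
  TiO2: 6.599 lb
Total batch = 107.1 lb; LOI loss = 7.047 lb; yield = 93.42%

The whole derivation runs at exact precision through every step. Intermediates are printed, rounded to 4 significant figures, in the printout — every reported value is rounded exactly once; the derived quantities, which include the totals, the six compositions, LOI, net glass mass, yield, are carried in full float precision, exactly as shown in question or answer, starting from the weights per 100.0 lb of glass.
Oxide mass targets, per 100.0 lb glass melt:
  TiO2: 6.533% × 100.0 = 6.533 lb
  ZrO2: 6.524% × 100.0 = 6.524 lb
  Na2O: 1.407% × 100.0 = 1.407 lb
  SiO2: 73.58% × 100.0 = 73.58 lb
  MgO: 3.050% × 100.0 = 3.050 lb
  Al2O3: 8.905% × 100.0 = 8.905 lb
Balance tally, oxide-wise, using the reported weights, for the quoted basis mass (target by target, the sums agree given rounding of the digits):
  TiO2: 6.599·0.9900 = 6.533 lb (target 6.533 lb)
  ZrO2: 9.704·0.6723 = 6.524 lb (target 6.524 lb)
  Na2O: 12.51·0.1125 = 1.407 lb (target 1.407 lb)
  SiO2: 9.704·0.3267 + 12.51·0.6816 + 62.20·0.9950 = 73.59 lb (target 73.58 lb)
  MgO: 6.377·0.4783 = 3.050 lb (target 3.050 lb)
  Al2O3: 12.51·0.1932 + 62.20·0.003000 + 9.663·0.6522 = 8.906 lb (target 8.905 lb)
The glass-mass cross-check: net batch after ignition = 100.0 lb (oxide target masses add up to 100.0 lb; basis as stated: 100.0 lb — differing by rounding only).
Total batch = Σ batch = 107.1 lb; ignition loss, Σ(batch × LOI) = 7.047 lb; yield, glass over the total, = 93.42%.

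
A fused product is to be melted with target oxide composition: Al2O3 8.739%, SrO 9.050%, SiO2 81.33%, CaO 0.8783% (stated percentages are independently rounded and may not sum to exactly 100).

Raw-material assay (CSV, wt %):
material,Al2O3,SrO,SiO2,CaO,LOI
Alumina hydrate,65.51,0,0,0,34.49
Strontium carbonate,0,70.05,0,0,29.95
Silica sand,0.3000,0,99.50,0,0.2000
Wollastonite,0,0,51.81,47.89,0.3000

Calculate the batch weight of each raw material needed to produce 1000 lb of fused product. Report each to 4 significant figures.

Batch per 1000 lb fused product:
  Alumina hydrate: 129.7 lb
  Strontium carbonate: 129.2 lb
  Silica sand: 807.8 lb
  Wollastonite: 18.34 lb
Total batch = 1085 lb; LOI loss = 85.10 lb; yield = 92.16%

The whole derivation maintains full float precision through the solve; the intermediate values appear rounded to 4 significant figures when written out — a single rounding produces every reported figure — the derived quantities, including the yield, the totals, glass mass, ignition loss, four oxide percentages, are computed using the weight values on 1000 lb of glass in full float precision, precisely as stated by problem or answer.
The oxide mass targets at 1000 lb fused product:
  Al2O3: 8.739% × 1000 = 87.39 lb
  SrO: 9.050% × 1000 = 90.50 lb
  SiO2: 81.33% × 1000 = 813.3 lb
  CaO: 0.8783% × 1000 = 8.783 lb
Balance tally, oxide-wise, from the weights as reported, relative to the basis at hand (sum by sum, the targets are met within answer rounding):
  Al2O3: 129.7·0.6551 + 807.8·0.003000 = 87.39 lb (target 87.39 lb)
  SrO: 129.2·0.7005 = 90.50 lb (target 90.50 lb)
  SiO2: 807.8·0.9950 + 18.34·0.5181 = 813.3 lb (target 813.3 lb)
  CaO: 18.34·0.4789 = 8.783 lb (target 8.783 lb)
Glass-mass bookkeeping: whole batch net of LOI = 999.9 lb (oxide target masses add up to 1000 lb; stated basis 1000 lb — differing by rounding only).
Summing the batch: Σ batch = 1085 lb; Σ batch·LOI gives LOI loss = 85.10 lb; as yield: glass ÷ batch → 92.16%.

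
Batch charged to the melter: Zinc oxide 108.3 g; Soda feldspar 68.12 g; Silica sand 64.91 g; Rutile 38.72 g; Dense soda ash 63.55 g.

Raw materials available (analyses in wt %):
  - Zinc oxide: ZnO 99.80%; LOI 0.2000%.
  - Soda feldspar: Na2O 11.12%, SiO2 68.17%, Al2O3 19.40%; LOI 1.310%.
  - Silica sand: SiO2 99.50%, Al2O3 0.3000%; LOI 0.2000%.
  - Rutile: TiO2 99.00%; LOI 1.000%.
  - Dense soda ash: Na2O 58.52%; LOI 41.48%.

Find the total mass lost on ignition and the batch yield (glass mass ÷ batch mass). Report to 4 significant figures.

LOI loss = 27.99 g; glass = 315.6 g; yield = 91.85%

In-progress results are shown rounded to 4 significant figures in the working — each numeric step carries full precision at every stage — a single rounding yields every reported result — the derived quantities (five oxide percentages, net glass mass, totals, ignition loss, the yield) are re-derived in full precision starting from the weights on 315.6 g of glass as given in either problem or answer.
LOI of each material in turn:
  Zinc oxide: 108.3 × 0.002000 = 0.2166 g
  Soda feldspar: 68.12 × 0.01310 = 0.8924 g
  Silica sand: 64.91 × 0.002000 = 0.1298 g
  Rutile: 38.72 × 0.01000 = 0.3872 g
  Dense soda ash: 63.55 × 0.4148 = 26.36 g
Total LOI = 27.99 g
Glass = batch − LOI = 343.6 − 27.99 = 315.6 g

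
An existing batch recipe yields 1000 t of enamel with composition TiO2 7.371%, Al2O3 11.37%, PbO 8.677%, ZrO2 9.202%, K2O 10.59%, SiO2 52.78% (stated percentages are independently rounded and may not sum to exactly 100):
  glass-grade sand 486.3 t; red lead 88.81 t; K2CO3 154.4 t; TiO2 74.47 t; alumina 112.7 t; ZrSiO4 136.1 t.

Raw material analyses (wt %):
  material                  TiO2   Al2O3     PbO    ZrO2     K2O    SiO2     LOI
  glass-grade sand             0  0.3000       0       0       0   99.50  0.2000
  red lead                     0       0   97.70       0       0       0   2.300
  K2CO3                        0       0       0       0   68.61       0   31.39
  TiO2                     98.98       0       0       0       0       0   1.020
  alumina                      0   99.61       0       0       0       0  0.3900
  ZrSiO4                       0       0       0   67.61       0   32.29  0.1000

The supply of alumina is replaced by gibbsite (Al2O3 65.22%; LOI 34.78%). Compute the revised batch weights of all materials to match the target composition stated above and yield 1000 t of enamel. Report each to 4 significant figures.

All internal work carries full float precision from start to finish; in-progress results are shown rounded to 4 significant figures on the page — every reported value receives exactly one rounding; all derived quantities, including LOI, six oxide percentages, the yield, the totals, glass mass, are re-derived using the weight values for 1000 t of glass at exact precision as given in problem or answer.
Oxide mass targets, per 1000 t enamel:
  TiO2: 7.371% × 1000 = 73.71 t
  Al2O3: 11.37% × 1000 = 113.7 t
  PbO: 8.677% × 1000 = 86.77 t
  ZrO2: 9.202% × 1000 = 92.02 t
  K2O: 10.59% × 1000 = 105.9 t
  SiO2: 52.78% × 1000 = 527.8 t
Sums-versus-targets review using the reported weights, against the basis in use (every target is met by its sum given rounding of the digits):
  TiO2: 74.47·0.9898 = 73.71 t (target 73.71 t)
  Al2O3: 486.3·0.003000 + 172.1·0.6522 = 113.7 t (target 113.7 t)
  PbO: 88.81·0.9770 = 86.77 t (target 86.77 t)
  ZrO2: 136.1·0.6761 = 92.02 t (target 92.02 t)
  K2O: 154.4·0.6861 = 105.9 t (target 105.9 t)
  SiO2: 486.3·0.9950 + 136.1·0.3229 = 527.8 t (target 527.8 t)
Glass-mass bookkeeping: batch total minus LOI = 999.9 t (the targets, summed, come to 999.9 t; with the basis standing at 1000 t — differing by rounding only).
Total batch = Σ batch = 1112 t; LOI loss = Σ batch·LOI = 112.2 t; as yield: glass ÷ batch → 89.91%.

Revised batch per 1000 t enamel:
  glass-grade sand: 486.3 t
  red lead: 88.81 t
  K2CO3: 154.4 t
  TiO2: 74.47 t
  gibbsite: 172.1 t
  ZrSiO4: 136.1 t
Total batch = 1112 t; LOI loss = 112.2 t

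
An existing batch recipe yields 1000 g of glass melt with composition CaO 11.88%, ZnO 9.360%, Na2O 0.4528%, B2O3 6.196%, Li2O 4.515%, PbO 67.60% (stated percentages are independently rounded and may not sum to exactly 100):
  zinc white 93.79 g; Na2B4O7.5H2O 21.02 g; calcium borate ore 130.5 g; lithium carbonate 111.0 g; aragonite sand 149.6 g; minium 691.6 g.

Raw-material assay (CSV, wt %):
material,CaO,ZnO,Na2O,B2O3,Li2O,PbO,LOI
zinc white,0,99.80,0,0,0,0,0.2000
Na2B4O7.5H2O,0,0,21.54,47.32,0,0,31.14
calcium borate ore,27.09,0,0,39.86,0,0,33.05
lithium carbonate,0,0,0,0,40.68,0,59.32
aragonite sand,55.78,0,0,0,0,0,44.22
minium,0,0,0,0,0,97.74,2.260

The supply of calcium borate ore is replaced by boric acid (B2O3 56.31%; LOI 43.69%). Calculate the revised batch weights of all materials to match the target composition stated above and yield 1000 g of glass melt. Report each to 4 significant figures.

Values along the way are printed rounded to 4 significant figures in the printout; the working math keeps full precision at all times; every reported figure undergoes a single rounding. Derived quantities (the yield, the six compositions, ignition loss, totals, glass mass) are recomputed starting from the weights on 1000 g of glass at full float precision as they appear in the problem or the answer.
The oxide mass targets at 1000 g glass melt:
  CaO: 11.88% × 1000 = 118.8 g
  ZnO: 9.360% × 1000 = 93.60 g
  Na2O: 0.4528% × 1000 = 4.528 g
  B2O3: 6.196% × 1000 = 61.96 g
  Li2O: 4.515% × 1000 = 45.15 g
  PbO: 67.60% × 1000 = 676.0 g
Mass-balance tally per oxide given the weights on record, at the basis given (delivered sums recover each target net of answer rounding effects):
  CaO: 213.0·0.5578 = 118.8 g (target 118.8 g)
  ZnO: 93.79·0.9980 = 93.60 g (target 93.60 g)
  Na2O: 21.02·0.2154 = 4.528 g (target 4.528 g)
  B2O3: 21.02·0.4732 + 92.37·0.5631 = 61.96 g (target 61.96 g)
  Li2O: 111.0·0.4068 = 45.15 g (target 45.15 g)
  PbO: 691.6·0.9774 = 676.0 g (target 676.0 g)
Glass-mass bookkeeping: the batch minus its LOI: 1000 g (summing oxide targets gives 1000 g; versus the stated basis of 1000 g — a pure rounding effect).
Whole-batch sum: Σ batch = 1223 g; Σ batch·LOI gives LOI loss = 222.8 g; as yield: glass ÷ batch → 81.78%.

Revised batch per 1000 g glass melt:
  zinc white: 93.79 g
  Na2B4O7.5H2O: 21.02 g
  boric acid: 92.37 g
  lithium carbonate: 111.0 g
  aragonite sand: 213.0 g
  minium: 691.6 g
Total batch = 1223 g; LOI loss = 222.8 g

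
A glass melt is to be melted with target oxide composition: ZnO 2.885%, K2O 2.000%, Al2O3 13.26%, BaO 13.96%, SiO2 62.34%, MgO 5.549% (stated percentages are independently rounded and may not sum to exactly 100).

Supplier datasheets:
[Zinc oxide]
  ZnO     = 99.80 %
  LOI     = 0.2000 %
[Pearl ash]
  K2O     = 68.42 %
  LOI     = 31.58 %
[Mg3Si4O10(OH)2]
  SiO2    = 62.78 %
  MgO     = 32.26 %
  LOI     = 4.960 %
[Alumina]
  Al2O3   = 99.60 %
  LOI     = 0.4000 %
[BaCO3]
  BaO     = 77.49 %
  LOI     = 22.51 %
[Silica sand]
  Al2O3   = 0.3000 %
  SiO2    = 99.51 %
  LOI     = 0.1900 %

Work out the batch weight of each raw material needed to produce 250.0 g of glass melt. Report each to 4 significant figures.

The intermediate values are shown rounded off to 4 significant digits between the steps. All arithmetic carries full float precision throughout — a single rounding produces every reported result. Derived quantities, including the six compositions, yield, the totals, ignition loss, net glass mass, are re-derived starting from the weights at 250.0 g of glass at full float precision exactly as printed in question or answer.
Oxide-by-oxide targets in 250.0 g glass melt:
  ZnO: 2.885% × 250.0 = 7.212 g
  K2O: 2.000% × 250.0 = 5.000 g
  Al2O3: 13.26% × 250.0 = 33.15 g
  BaO: 13.96% × 250.0 = 34.90 g
  SiO2: 62.34% × 250.0 = 155.8 g
  MgO: 5.549% × 250.0 = 13.87 g
Verifying the oxide balance working from each reported weight, on the stated basis (target by target, the sums agree net of answer rounding effects):
  ZnO: 7.227·0.9980 = 7.213 g (target 7.212 g)
  K2O: 7.308·0.6842 = 5.000 g (target 5.000 g)
  Al2O3: 32.89·0.9960 + 129.5·0.003000 = 33.15 g (target 33.15 g)
  BaO: 45.04·0.7749 = 34.90 g (target 34.90 g)
  SiO2: 43.00·0.6278 + 129.5·0.9951 = 155.9 g (target 155.8 g)
  MgO: 43.00·0.3226 = 13.87 g (target 13.87 g)
Glass-mass closure: the batch minus its LOI: 250.0 g (the Σ of target masses is 250.0 g; the stated basis being 250.0 g — deltas are rounding alone).
Summing the batch: Σ batch = 265.0 g; ignition loss, Σ(batch × LOI) = 14.97 g; the yield ratio, glass ÷ batch: 94.35%.

Batch per 250.0 g glass melt:
  Zinc oxide: 7.227 g
  Pearl ash: 7.308 g
  Mg3Si4O10(OH)2: 43.00 g
  Alumina: 32.89 g
  BaCO3: 45.04 g
  Silica sand: 129.5 g
Total batch = 265.0 g; LOI loss = 14.97 g; yield = 94.35%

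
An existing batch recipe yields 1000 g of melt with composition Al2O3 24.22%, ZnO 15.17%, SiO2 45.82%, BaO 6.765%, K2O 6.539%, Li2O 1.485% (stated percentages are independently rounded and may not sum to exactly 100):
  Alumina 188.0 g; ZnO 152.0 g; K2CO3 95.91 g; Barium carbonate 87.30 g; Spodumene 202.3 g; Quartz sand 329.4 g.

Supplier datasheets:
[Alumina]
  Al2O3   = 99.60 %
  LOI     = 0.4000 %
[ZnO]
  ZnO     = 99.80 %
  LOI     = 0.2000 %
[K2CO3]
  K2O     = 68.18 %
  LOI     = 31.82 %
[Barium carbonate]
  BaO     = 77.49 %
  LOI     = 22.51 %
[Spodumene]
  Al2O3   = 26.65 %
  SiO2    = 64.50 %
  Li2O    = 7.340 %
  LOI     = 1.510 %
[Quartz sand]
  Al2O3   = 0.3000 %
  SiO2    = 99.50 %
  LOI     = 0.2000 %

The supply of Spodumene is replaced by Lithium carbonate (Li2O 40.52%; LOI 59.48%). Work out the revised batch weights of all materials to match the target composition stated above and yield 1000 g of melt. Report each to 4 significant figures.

Revised batch per 1000 g melt:
  Alumina: 241.8 g
  ZnO: 152.0 g
  K2CO3: 95.91 g
  Barium carbonate: 87.30 g
  Lithium carbonate: 36.65 g
  Quartz sand: 460.5 g
Total batch = 1074 g; LOI loss = 74.16 g

Intermediates appear rounded to 4 significant figures across the worked steps; the working math holds full float precision in every operation; every reported result is rounded once only — derived quantities are computed in full precision (the yield, six oxide percentages, net glass mass, LOI, the totals) from the batch weights on 1000 g of glass exactly as printed in the problem or answer text.
The oxide mass targets at 1000 g melt:
  Al2O3: 24.22% × 1000 = 242.2 g
  ZnO: 15.17% × 1000 = 151.7 g
  SiO2: 45.82% × 1000 = 458.2 g
  BaO: 6.765% × 1000 = 67.65 g
  K2O: 6.539% × 1000 = 65.39 g
  Li2O: 1.485% × 1000 = 14.85 g
Oxide-by-oxide audit from the weights as reported, against the basis in use (sum by sum, the targets are met given rounding of the digits):
  Al2O3: 241.8·0.9960 + 460.5·0.003000 = 242.2 g (target 242.2 g)
  ZnO: 152.0·0.9980 = 151.7 g (target 151.7 g)
  SiO2: 460.5·0.9950 = 458.2 g (target 458.2 g)
  BaO: 87.30·0.7749 = 67.65 g (target 67.65 g)
  K2O: 95.91·0.6818 = 65.39 g (target 65.39 g)
  Li2O: 36.65·0.4052 = 14.85 g (target 14.85 g)
Glass-mass sanity pass: net batch after ignition = 1000 g (the Σ of target masses is 1000 g; basis as stated: 1000 g — rounding explains the deltas).
Batch grand total — Σ batch = 1074 g; LOI loss = Σ batch·LOI = 74.16 g; yield: glass divided by total = 93.10%.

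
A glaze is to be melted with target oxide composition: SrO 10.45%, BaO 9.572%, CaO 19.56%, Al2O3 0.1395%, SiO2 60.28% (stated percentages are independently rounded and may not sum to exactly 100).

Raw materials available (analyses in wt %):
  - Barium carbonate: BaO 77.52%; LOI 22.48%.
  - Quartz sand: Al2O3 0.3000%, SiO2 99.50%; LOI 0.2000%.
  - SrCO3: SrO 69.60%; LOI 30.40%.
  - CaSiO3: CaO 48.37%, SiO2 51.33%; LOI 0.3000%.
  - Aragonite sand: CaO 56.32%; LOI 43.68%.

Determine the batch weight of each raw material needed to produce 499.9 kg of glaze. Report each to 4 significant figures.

Batch per 499.9 kg glaze:
  Barium carbonate: 61.73 kg
  Quartz sand: 232.5 kg
  SrCO3: 75.06 kg
  CaSiO3: 136.5 kg
  Aragonite sand: 56.41 kg
Total batch = 562.2 kg; LOI loss = 62.21 kg; yield = 88.93%

All arithmetic maintains full float precision all the way through — values along the way are printed rounded off to 4 significant digits on the page; every reported value is rounded exactly once; all derived quantities, which include yield, ignition loss, totals, net glass mass, five oxide percentages, are recomputed at exact precision, exactly as printed in the problem or the answer, from the weighed amounts on 499.9 kg of glass.
The oxide mass targets at 499.9 kg glaze:
  SrO: 10.45% × 499.9 = 52.24 kg
  BaO: 9.572% × 499.9 = 47.85 kg
  CaO: 19.56% × 499.9 = 97.78 kg
  Al2O3: 0.1395% × 499.9 = 0.6974 kg
  SiO2: 60.28% × 499.9 = 301.3 kg
Sums-versus-targets review working from each reported weight, against the basis in use (delivered sums recover each target given rounding of the digits):
  SrO: 75.06·0.6960 = 52.24 kg (target 52.24 kg)
  BaO: 61.73·0.7752 = 47.85 kg (target 47.85 kg)
  CaO: 136.5·0.4837 + 56.41·0.5632 = 97.80 kg (target 97.78 kg)
  Al2O3: 232.5·0.003000 = 0.6975 kg (target 0.6974 kg)
  SiO2: 232.5·0.9950 + 136.5·0.5133 = 301.4 kg (target 301.3 kg)
Consistency of the glass mass: net batch after ignition = 500.0 kg (targets for the oxides total 499.9 kg; versus the stated basis of 499.9 kg — rounding explains the deltas).
Batch total: Σ batch = 562.2 kg; Σ batch·LOI gives LOI loss = 62.21 kg; yield = glass ÷ total batch = 88.93%.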